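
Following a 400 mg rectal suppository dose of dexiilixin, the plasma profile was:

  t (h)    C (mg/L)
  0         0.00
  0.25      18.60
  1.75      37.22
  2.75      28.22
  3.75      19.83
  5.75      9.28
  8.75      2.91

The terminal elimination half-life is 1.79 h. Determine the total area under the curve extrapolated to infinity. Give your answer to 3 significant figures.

AUC = 156 mg/L·h

Trapezoidal AUC_0→8.75:
  [0→0.25]: (0.00+18.60)/2 × 0.25 = 2.325
  [0.25→1.75]: (18.60+37.22)/2 × 1.5 = 41.865
  [1.75→2.75]: (37.22+28.22)/2 × 1 = 32.72
  [2.75→3.75]: (28.22+19.83)/2 × 1 = 24.025
  [3.75→5.75]: (19.83+9.28)/2 × 2 = 29.11
  [5.75→8.75]: (9.28+2.91)/2 × 3 = 18.285
  Sum = 148.33 mg/L·h
k_e = ln2 / t½ = 0.693147 / 1.79 = 0.3872 h^-1
Extrapolated tail: C_last / k_e = 2.91 / 0.3872 = 7.515
AUC_0→∞ = 148.33 + 7.515 = 155.845 mg/L·h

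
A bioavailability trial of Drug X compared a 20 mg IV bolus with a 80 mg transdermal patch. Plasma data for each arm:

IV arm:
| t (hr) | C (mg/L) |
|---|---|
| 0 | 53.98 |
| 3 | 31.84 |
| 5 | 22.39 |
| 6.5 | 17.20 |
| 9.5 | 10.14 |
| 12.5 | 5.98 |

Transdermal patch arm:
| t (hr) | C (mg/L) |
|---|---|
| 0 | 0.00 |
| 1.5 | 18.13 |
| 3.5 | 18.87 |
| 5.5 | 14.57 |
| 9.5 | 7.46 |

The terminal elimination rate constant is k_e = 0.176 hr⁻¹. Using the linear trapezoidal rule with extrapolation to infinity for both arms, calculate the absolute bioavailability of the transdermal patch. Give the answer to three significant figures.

Trapezoidal AUC_0→12.5 (IV):
  [0→3]: (53.98+31.84)/2 × 3 = 128.73
  [3→5]: (31.84+22.39)/2 × 2 = 54.23
  [5→6.5]: (22.39+17.20)/2 × 1.5 = 29.6925
  [6.5→9.5]: (17.20+10.14)/2 × 3 = 41.01
  [9.5→12.5]: (10.14+5.98)/2 × 3 = 24.18
  Sum = 277.8425 mg/L·hr
IV tail: 5.98/0.176 = 33.977; AUC_iv,0→∞ = 277.8425 + 33.977 = 311.8195 mg/L·hr
Trapezoidal AUC_0→9.5 (transdermal patch):
  [0→1.5]: (0.00+18.13)/2 × 1.5 = 13.5975
  [1.5→3.5]: (18.13+18.87)/2 × 2 = 37.0
  [3.5→5.5]: (18.87+14.57)/2 × 2 = 33.44
  [5.5→9.5]: (14.57+7.46)/2 × 4 = 44.06
  Sum = 128.0975 mg/L·hr
transdermal patch tail: 7.46/0.176 = 42.386; AUC_ev,0→∞ = 128.0975 + 42.386 = 170.4835 mg/L·hr
F = (AUC_ev/D_ev)/(AUC_iv/D_iv) = (170.4835/80)/(311.8195/20) = 2.13104/15.590975 = 0.1367

F = 0.137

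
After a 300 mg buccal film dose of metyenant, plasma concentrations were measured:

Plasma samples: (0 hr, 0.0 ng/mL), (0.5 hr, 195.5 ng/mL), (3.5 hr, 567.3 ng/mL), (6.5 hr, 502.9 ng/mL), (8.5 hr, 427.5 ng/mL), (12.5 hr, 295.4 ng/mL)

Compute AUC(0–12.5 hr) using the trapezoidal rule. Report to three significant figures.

Trapezoidal AUC_0→12.5:
  [0→0.5]: (0.0+195.5)/2 × 0.5 = 48.875
  [0.5→3.5]: (195.5+567.3)/2 × 3 = 1144.2
  [3.5→6.5]: (567.3+502.9)/2 × 3 = 1605.3
  [6.5→8.5]: (502.9+427.5)/2 × 2 = 930.4
  [8.5→12.5]: (427.5+295.4)/2 × 4 = 1445.8
  Sum = 5174.575 ng/mL·hr

AUC = 5170 ng/mL·hr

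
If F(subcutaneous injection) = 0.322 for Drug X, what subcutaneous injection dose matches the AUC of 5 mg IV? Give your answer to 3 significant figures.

For equal systemic exposure: F × D_ev = D_iv
D_ev = D_iv / F = 5 / 0.322 = 15.528 mg

D_subcutaneous = 15.5 mg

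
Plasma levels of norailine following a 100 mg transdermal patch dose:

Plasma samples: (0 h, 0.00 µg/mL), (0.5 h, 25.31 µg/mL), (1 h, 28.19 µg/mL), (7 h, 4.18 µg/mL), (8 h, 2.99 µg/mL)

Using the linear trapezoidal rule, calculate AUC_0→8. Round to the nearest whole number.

AUC = 120 µg/mL·h

Trapezoidal AUC_0→8:
  [0→0.5]: (0.00+25.31)/2 × 0.5 = 6.3275
  [0.5→1]: (25.31+28.19)/2 × 0.5 = 13.375
  [1→7]: (28.19+4.18)/2 × 6 = 97.11
  [7→8]: (4.18+2.99)/2 × 1 = 3.585
  Sum = 120.3975 µg/mL·h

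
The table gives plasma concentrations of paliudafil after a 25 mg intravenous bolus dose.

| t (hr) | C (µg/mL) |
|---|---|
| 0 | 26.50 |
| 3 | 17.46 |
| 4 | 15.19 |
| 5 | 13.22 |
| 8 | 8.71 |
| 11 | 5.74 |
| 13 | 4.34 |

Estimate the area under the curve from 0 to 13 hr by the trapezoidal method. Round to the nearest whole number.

Trapezoidal AUC_0→13:
  [0→3]: (26.50+17.46)/2 × 3 = 65.94
  [3→4]: (17.46+15.19)/2 × 1 = 16.325
  [4→5]: (15.19+13.22)/2 × 1 = 14.205
  [5→8]: (13.22+8.71)/2 × 3 = 32.895
  [8→11]: (8.71+5.74)/2 × 3 = 21.675
  [11→13]: (5.74+4.34)/2 × 2 = 10.08
  Sum = 161.12 µg/mL·hr

AUC = 161 µg/mL·hr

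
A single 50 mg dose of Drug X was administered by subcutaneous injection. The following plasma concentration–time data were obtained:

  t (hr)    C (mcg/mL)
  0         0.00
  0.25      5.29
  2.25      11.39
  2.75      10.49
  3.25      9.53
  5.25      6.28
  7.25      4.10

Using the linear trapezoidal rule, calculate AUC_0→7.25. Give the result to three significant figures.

AUC = 54.0 mcg/mL·hr

Trapezoidal AUC_0→7.25:
  [0→0.25]: (0.00+5.29)/2 × 0.25 = 0.66125
  [0.25→2.25]: (5.29+11.39)/2 × 2 = 16.68
  [2.25→2.75]: (11.39+10.49)/2 × 0.5 = 5.47
  [2.75→3.25]: (10.49+9.53)/2 × 0.5 = 5.005
  [3.25→5.25]: (9.53+6.28)/2 × 2 = 15.81
  [5.25→7.25]: (6.28+4.10)/2 × 2 = 10.38
  Sum = 54.00625 mcg/mL·hr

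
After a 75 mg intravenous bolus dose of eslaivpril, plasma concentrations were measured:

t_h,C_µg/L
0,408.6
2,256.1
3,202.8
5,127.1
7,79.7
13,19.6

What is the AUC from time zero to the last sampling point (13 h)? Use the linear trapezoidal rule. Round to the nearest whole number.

AUC = 1729 µg/L·h

Trapezoidal AUC_0→13:
  [0→2]: (408.6+256.1)/2 × 2 = 664.7
  [2→3]: (256.1+202.8)/2 × 1 = 229.45
  [3→5]: (202.8+127.1)/2 × 2 = 329.9
  [5→7]: (127.1+79.7)/2 × 2 = 206.8
  [7→13]: (79.7+19.6)/2 × 6 = 297.9
  Sum = 1728.75 µg/L·h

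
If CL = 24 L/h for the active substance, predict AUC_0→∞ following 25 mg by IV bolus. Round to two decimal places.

AUC = 1.04 mg/L·h

AUC_0→∞ = Dose_iv / CL
        = 25 / 24 = 1.04167 mg/L·h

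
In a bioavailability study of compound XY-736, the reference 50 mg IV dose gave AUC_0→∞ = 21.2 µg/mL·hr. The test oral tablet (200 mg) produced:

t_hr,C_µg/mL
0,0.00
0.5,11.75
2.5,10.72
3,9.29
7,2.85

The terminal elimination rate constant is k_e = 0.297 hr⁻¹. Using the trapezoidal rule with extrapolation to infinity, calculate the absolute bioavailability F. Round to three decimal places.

Trapezoidal AUC_0→7 (oral tablet):
  [0→0.5]: (0.00+11.75)/2 × 0.5 = 2.9375
  [0.5→2.5]: (11.75+10.72)/2 × 2 = 22.47
  [2.5→3]: (10.72+9.29)/2 × 0.5 = 5.0025
  [3→7]: (9.29+2.85)/2 × 4 = 24.28
  Sum = 54.69 µg/mL·hr
Tail: C_last/k_e = 2.85/0.297 = 9.596
AUC_0→∞ (oral tablet) = 54.69 + 9.596 = 64.286 µg/mL·hr
F = (AUC_ev/D_ev)/(AUC_iv/D_iv) = (64.286/200)/(21.2/50) = 0.32143/0.424 = 0.7581

F = 0.758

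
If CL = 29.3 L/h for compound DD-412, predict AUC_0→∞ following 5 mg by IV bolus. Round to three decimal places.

AUC = 0.171 mg/L·h

AUC_0→∞ = Dose_iv / CL
        = 5 / 29.3 = 0.170648 mg/L·h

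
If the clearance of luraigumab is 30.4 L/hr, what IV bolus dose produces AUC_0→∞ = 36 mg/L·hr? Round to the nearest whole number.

Dose_iv = CL × AUC_0→∞
     = 30.4 × 36 = 1094.4 mg

Dose = 1094 mg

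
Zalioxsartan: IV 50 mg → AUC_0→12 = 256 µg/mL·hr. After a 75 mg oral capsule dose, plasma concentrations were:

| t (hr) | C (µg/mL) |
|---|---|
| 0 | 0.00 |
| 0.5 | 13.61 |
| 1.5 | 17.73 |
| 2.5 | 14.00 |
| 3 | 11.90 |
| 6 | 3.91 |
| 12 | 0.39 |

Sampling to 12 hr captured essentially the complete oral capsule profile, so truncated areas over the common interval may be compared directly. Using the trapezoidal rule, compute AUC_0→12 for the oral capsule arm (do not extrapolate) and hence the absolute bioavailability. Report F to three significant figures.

F = 0.203

Trapezoidal AUC_0→12 (oral capsule):
  [0→0.5]: (0.00+13.61)/2 × 0.5 = 3.4025
  [0.5→1.5]: (13.61+17.73)/2 × 1 = 15.67
  [1.5→2.5]: (17.73+14.00)/2 × 1 = 15.865
  [2.5→3]: (14.00+11.90)/2 × 0.5 = 6.475
  [3→6]: (11.90+3.91)/2 × 3 = 23.715
  [6→12]: (3.91+0.39)/2 × 6 = 12.9
  Sum = 78.0275 µg/mL·hr
F = (AUC_ev/D_ev)/(AUC_iv/D_iv) = (78.0275/75)/(256/50) = 1.04037/5.12 = 0.2032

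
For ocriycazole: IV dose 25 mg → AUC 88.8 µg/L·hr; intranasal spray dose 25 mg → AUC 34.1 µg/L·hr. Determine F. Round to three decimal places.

F = 0.384

F = (AUC_ev / D_ev) / (AUC_iv / D_iv)
  = (34.1/25) / (88.8/25)
  = 1.364 / 3.552 = 0.3840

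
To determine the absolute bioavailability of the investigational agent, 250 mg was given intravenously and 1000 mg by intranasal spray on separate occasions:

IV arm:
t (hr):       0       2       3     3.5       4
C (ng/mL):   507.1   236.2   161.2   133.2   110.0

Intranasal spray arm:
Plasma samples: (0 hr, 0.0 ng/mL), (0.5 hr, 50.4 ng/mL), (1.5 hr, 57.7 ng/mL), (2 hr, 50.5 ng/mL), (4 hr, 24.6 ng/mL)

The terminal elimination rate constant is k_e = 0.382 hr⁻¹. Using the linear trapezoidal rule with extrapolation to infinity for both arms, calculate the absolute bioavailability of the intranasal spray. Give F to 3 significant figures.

Trapezoidal AUC_0→4 (IV):
  [0→2]: (507.1+236.2)/2 × 2 = 743.3
  [2→3]: (236.2+161.2)/2 × 1 = 198.7
  [3→3.5]: (161.2+133.2)/2 × 0.5 = 73.6
  [3.5→4]: (133.2+110.0)/2 × 0.5 = 60.8
  Sum = 1076.4 ng/mL·hr
IV tail: 110.0/0.382 = 287.958; AUC_iv,0→∞ = 1076.4 + 287.958 = 1364.358 ng/mL·hr
Trapezoidal AUC_0→4 (intranasal spray):
  [0→0.5]: (0.0+50.4)/2 × 0.5 = 12.6
  [0.5→1.5]: (50.4+57.7)/2 × 1 = 54.05
  [1.5→2]: (57.7+50.5)/2 × 0.5 = 27.05
  [2→4]: (50.5+24.6)/2 × 2 = 75.1
  Sum = 168.8 ng/mL·hr
intranasal spray tail: 24.6/0.382 = 64.398; AUC_ev,0→∞ = 168.8 + 64.398 = 233.198 ng/mL·hr
F = (AUC_ev/D_ev)/(AUC_iv/D_iv) = (233.198/1000)/(1364.358/250) = 0.233198/5.457432 = 0.0427

F = 0.0427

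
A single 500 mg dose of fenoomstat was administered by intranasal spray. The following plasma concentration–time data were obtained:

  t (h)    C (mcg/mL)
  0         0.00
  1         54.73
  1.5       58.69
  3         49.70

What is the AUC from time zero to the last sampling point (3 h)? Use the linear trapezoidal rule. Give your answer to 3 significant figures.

Trapezoidal AUC_0→3:
  [0→1]: (0.00+54.73)/2 × 1 = 27.365
  [1→1.5]: (54.73+58.69)/2 × 0.5 = 28.355
  [1.5→3]: (58.69+49.70)/2 × 1.5 = 81.2925
  Sum = 137.0125 mcg/mL·h

AUC = 137 mcg/mL·h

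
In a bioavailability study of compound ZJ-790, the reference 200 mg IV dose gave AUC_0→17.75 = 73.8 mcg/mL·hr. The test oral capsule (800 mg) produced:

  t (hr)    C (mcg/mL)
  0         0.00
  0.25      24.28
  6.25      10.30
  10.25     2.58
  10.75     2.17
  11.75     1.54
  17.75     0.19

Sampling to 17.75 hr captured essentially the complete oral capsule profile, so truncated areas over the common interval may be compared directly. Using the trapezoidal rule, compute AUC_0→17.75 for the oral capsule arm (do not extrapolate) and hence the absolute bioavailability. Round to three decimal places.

F = 0.477

Trapezoidal AUC_0→17.75 (oral capsule):
  [0→0.25]: (0.00+24.28)/2 × 0.25 = 3.035
  [0.25→6.25]: (24.28+10.30)/2 × 6 = 103.74
  [6.25→10.25]: (10.30+2.58)/2 × 4 = 25.76
  [10.25→10.75]: (2.58+2.17)/2 × 0.5 = 1.1875
  [10.75→11.75]: (2.17+1.54)/2 × 1 = 1.855
  [11.75→17.75]: (1.54+0.19)/2 × 6 = 5.19
  Sum = 140.7675 mcg/mL·hr
F = (AUC_ev/D_ev)/(AUC_iv/D_iv) = (140.7675/800)/(73.8/200) = 0.175959/0.369 = 0.4769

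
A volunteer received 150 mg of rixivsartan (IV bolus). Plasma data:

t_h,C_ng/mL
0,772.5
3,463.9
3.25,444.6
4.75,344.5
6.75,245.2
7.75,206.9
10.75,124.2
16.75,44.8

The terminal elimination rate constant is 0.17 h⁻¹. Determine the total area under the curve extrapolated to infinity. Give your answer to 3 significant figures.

AUC = 4640 ng/mL·h

Trapezoidal AUC_0→16.75:
  [0→3]: (772.5+463.9)/2 × 3 = 1854.6
  [3→3.25]: (463.9+444.6)/2 × 0.25 = 113.5625
  [3.25→4.75]: (444.6+344.5)/2 × 1.5 = 591.825
  [4.75→6.75]: (344.5+245.2)/2 × 2 = 589.7
  [6.75→7.75]: (245.2+206.9)/2 × 1 = 226.05
  [7.75→10.75]: (206.9+124.2)/2 × 3 = 496.65
  [10.75→16.75]: (124.2+44.8)/2 × 6 = 507.0
  Sum = 4379.3875 ng/mL·h
Extrapolated tail: C_last / k_e = 44.8 / 0.17 = 263.529
AUC_0→∞ = 4379.3875 + 263.529 = 4642.9165 ng/mL·h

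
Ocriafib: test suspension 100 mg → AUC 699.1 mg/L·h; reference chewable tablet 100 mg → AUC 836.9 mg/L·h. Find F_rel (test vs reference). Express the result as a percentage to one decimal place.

F_rel = (AUC_test/D_test) / (AUC_ref/D_ref)
      = (699.1/100) / (836.9/100)
      = 6.991 / 8.369 = 0.8353 = 83.53%

F_rel = 83.5%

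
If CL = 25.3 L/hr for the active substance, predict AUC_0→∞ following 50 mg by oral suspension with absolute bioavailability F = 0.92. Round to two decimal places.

AUC = 1.82 mg/L·hr

AUC_0→∞ = F × Dose / CL
        = 0.92 × 50 / 25.3 = 1.81818 mg/L·hr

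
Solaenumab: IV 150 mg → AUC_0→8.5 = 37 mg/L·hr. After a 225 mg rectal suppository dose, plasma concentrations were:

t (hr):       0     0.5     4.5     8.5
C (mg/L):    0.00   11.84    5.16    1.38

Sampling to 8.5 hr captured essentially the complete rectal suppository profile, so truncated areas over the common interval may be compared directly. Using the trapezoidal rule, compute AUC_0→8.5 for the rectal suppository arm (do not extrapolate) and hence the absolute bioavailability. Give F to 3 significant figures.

F = 0.902

Trapezoidal AUC_0→8.5 (rectal suppository):
  [0→0.5]: (0.00+11.84)/2 × 0.5 = 2.96
  [0.5→4.5]: (11.84+5.16)/2 × 4 = 34.0
  [4.5→8.5]: (5.16+1.38)/2 × 4 = 13.08
  Sum = 50.04 mg/L·hr
F = (AUC_ev/D_ev)/(AUC_iv/D_iv) = (50.04/225)/(37/150) = 0.2224/0.246667 = 0.9016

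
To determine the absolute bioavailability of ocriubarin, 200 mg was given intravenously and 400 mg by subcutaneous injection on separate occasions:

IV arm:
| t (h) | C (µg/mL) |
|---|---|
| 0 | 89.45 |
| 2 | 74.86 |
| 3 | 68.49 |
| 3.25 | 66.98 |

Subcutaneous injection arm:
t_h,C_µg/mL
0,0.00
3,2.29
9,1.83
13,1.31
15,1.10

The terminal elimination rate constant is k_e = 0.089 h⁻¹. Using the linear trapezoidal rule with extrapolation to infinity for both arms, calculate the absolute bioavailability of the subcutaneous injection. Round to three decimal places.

F = 0.018

Trapezoidal AUC_0→3.25 (IV):
  [0→2]: (89.45+74.86)/2 × 2 = 164.31
  [2→3]: (74.86+68.49)/2 × 1 = 71.675
  [3→3.25]: (68.49+66.98)/2 × 0.25 = 16.93375
  Sum = 252.91875 µg/mL·h
IV tail: 66.98/0.089 = 752.584; AUC_iv,0→∞ = 252.91875 + 752.584 = 1005.50275 µg/mL·h
Trapezoidal AUC_0→15 (subcutaneous injection):
  [0→3]: (0.00+2.29)/2 × 3 = 3.435
  [3→9]: (2.29+1.83)/2 × 6 = 12.36
  [9→13]: (1.83+1.31)/2 × 4 = 6.28
  [13→15]: (1.31+1.10)/2 × 2 = 2.41
  Sum = 24.485 µg/mL·h
subcutaneous injection tail: 1.10/0.089 = 12.360; AUC_ev,0→∞ = 24.485 + 12.360 = 36.845 µg/mL·h
F = (AUC_ev/D_ev)/(AUC_iv/D_iv) = (36.845/400)/(1005.50275/200) = 0.0921125/5.02751 = 0.0183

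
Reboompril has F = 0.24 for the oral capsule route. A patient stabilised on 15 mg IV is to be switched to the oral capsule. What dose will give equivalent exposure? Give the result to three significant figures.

D_oral = 62.5 mg

For equal systemic exposure: F × D_ev = D_iv
D_ev = D_iv / F = 15 / 0.24 = 62.5 mg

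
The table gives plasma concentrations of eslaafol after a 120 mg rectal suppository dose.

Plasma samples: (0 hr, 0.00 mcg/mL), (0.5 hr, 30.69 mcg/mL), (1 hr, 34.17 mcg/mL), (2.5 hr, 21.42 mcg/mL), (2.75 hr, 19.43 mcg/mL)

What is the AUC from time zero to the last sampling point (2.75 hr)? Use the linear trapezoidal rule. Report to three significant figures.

AUC = 70.7 mcg/mL·hr

Trapezoidal AUC_0→2.75:
  [0→0.5]: (0.00+30.69)/2 × 0.5 = 7.6725
  [0.5→1]: (30.69+34.17)/2 × 0.5 = 16.215
  [1→2.5]: (34.17+21.42)/2 × 1.5 = 41.6925
  [2.5→2.75]: (21.42+19.43)/2 × 0.25 = 5.10625
  Sum = 70.68625 mcg/mL·hr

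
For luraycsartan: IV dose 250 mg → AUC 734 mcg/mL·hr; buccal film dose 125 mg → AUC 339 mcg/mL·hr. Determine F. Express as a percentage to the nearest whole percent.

F = (AUC_ev / D_ev) / (AUC_iv / D_iv)
  = (339/125) / (734/250)
  = 2.712 / 2.936 = 0.9237
  = 92.37%

F = 92%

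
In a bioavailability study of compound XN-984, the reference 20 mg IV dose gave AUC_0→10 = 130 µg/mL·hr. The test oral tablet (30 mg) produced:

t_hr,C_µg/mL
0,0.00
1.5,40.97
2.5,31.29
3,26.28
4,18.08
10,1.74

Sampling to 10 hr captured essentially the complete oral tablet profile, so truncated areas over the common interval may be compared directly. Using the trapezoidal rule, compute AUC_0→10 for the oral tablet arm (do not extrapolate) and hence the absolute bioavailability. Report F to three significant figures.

F = 0.835

Trapezoidal AUC_0→10 (oral tablet):
  [0→1.5]: (0.00+40.97)/2 × 1.5 = 30.7275
  [1.5→2.5]: (40.97+31.29)/2 × 1 = 36.13
  [2.5→3]: (31.29+26.28)/2 × 0.5 = 14.3925
  [3→4]: (26.28+18.08)/2 × 1 = 22.18
  [4→10]: (18.08+1.74)/2 × 6 = 59.46
  Sum = 162.89 µg/mL·hr
F = (AUC_ev/D_ev)/(AUC_iv/D_iv) = (162.89/30)/(130/20) = 5.42967/6.5 = 0.8353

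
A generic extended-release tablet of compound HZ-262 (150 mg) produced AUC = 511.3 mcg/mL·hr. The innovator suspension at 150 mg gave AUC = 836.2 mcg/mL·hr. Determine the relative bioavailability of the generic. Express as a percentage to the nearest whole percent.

F_rel = (AUC_test/D_test) / (AUC_ref/D_ref)
      = (511.3/150) / (836.2/150)
      = 3.40867 / 5.57467 = 0.6115 = 61.15%

F_rel = 61%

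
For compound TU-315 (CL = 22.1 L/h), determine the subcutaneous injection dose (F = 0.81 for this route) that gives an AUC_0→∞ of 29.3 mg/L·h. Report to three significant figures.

Dose = CL × AUC_0→∞ / F
     = 22.1 × 29.3 / 0.81 = 799.42 mg

Dose = 799 mg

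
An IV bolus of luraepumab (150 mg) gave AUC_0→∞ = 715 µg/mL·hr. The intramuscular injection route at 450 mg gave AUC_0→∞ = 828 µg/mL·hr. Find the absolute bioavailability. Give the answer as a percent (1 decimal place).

F = (AUC_ev / D_ev) / (AUC_iv / D_iv)
  = (828/450) / (715/150)
  = 1.84 / 4.76667 = 0.3860
  = 38.60%

F = 38.6%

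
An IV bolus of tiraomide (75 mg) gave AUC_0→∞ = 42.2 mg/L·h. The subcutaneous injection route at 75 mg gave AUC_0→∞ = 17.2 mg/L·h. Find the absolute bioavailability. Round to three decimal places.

F = (AUC_ev / D_ev) / (AUC_iv / D_iv)
  = (17.2/75) / (42.2/75)
  = 0.229333 / 0.562667 = 0.4076

F = 0.408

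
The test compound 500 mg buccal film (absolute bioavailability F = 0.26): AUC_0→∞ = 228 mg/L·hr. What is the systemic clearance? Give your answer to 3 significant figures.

CL = F × Dose / AUC_0→∞
   = 0.26 × 500 / 228 = 0.570175 L/hr

CL = 0.570 L/hr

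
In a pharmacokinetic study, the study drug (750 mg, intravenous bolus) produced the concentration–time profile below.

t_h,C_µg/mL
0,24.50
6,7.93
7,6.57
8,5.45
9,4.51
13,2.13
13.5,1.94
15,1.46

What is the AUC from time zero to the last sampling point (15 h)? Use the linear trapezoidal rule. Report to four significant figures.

AUC = 132.4 µg/mL·h

Trapezoidal AUC_0→15:
  [0→6]: (24.50+7.93)/2 × 6 = 97.29
  [6→7]: (7.93+6.57)/2 × 1 = 7.25
  [7→8]: (6.57+5.45)/2 × 1 = 6.01
  [8→9]: (5.45+4.51)/2 × 1 = 4.98
  [9→13]: (4.51+2.13)/2 × 4 = 13.28
  [13→13.5]: (2.13+1.94)/2 × 0.5 = 1.0175
  [13.5→15]: (1.94+1.46)/2 × 1.5 = 2.55
  Sum = 132.3775 µg/mL·h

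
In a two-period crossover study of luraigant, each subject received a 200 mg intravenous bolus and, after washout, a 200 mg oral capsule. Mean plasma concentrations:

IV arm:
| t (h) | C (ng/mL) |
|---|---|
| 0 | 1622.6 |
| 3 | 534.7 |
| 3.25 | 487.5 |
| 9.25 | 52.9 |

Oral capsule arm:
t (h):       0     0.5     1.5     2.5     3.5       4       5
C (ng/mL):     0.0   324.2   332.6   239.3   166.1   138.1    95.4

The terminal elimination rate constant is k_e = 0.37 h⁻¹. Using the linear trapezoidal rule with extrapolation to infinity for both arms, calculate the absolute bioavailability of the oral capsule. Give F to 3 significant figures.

Trapezoidal AUC_0→9.25 (IV):
  [0→3]: (1622.6+534.7)/2 × 3 = 3235.95
  [3→3.25]: (534.7+487.5)/2 × 0.25 = 127.775
  [3.25→9.25]: (487.5+52.9)/2 × 6 = 1621.2
  Sum = 4984.925 ng/mL·h
IV tail: 52.9/0.37 = 142.973; AUC_iv,0→∞ = 4984.925 + 142.973 = 5127.898 ng/mL·h
Trapezoidal AUC_0→5 (oral capsule):
  [0→0.5]: (0.0+324.2)/2 × 0.5 = 81.05
  [0.5→1.5]: (324.2+332.6)/2 × 1 = 328.4
  [1.5→2.5]: (332.6+239.3)/2 × 1 = 285.95
  [2.5→3.5]: (239.3+166.1)/2 × 1 = 202.7
  [3.5→4]: (166.1+138.1)/2 × 0.5 = 76.05
  [4→5]: (138.1+95.4)/2 × 1 = 116.75
  Sum = 1090.9 ng/mL·h
oral capsule tail: 95.4/0.37 = 257.838; AUC_ev,0→∞ = 1090.9 + 257.838 = 1348.738 ng/mL·h
F = (AUC_ev/D_ev)/(AUC_iv/D_iv) = (1348.738/200)/(5127.898/200) = 6.74369/25.63949 = 0.2630

F = 0.263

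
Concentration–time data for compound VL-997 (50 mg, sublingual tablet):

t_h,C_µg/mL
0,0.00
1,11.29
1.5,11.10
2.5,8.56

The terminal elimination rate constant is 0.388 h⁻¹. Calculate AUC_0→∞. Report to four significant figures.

AUC = 43.13 µg/mL·h

Trapezoidal AUC_0→2.5:
  [0→1]: (0.00+11.29)/2 × 1 = 5.645
  [1→1.5]: (11.29+11.10)/2 × 0.5 = 5.5975
  [1.5→2.5]: (11.10+8.56)/2 × 1 = 9.83
  Sum = 21.0725 µg/mL·h
Extrapolated tail: C_last / k_e = 8.56 / 0.388 = 22.062
AUC_0→∞ = 21.0725 + 22.062 = 43.1345 µg/mL·h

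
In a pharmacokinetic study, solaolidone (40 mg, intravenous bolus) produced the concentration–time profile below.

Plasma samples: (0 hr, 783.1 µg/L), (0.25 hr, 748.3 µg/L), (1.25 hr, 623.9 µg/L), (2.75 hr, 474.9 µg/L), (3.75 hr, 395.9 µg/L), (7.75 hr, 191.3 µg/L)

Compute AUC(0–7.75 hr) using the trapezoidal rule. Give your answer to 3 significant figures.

Trapezoidal AUC_0→7.75:
  [0→0.25]: (783.1+748.3)/2 × 0.25 = 191.425
  [0.25→1.25]: (748.3+623.9)/2 × 1 = 686.1
  [1.25→2.75]: (623.9+474.9)/2 × 1.5 = 824.1
  [2.75→3.75]: (474.9+395.9)/2 × 1 = 435.4
  [3.75→7.75]: (395.9+191.3)/2 × 4 = 1174.4
  Sum = 3311.425 µg/L·hr

AUC = 3310 µg/L·hr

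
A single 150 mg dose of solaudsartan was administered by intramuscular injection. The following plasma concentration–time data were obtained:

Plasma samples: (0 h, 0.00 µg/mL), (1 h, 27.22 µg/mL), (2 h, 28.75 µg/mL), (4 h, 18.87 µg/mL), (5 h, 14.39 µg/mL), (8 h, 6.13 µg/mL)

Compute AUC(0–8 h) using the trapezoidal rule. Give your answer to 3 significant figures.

Trapezoidal AUC_0→8:
  [0→1]: (0.00+27.22)/2 × 1 = 13.61
  [1→2]: (27.22+28.75)/2 × 1 = 27.985
  [2→4]: (28.75+18.87)/2 × 2 = 47.62
  [4→5]: (18.87+14.39)/2 × 1 = 16.63
  [5→8]: (14.39+6.13)/2 × 3 = 30.78
  Sum = 136.625 µg/mL·h

AUC = 137 µg/mL·h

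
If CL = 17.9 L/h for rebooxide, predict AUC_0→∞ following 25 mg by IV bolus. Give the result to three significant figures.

AUC_0→∞ = Dose_iv / CL
        = 25 / 17.9 = 1.39665 mg/L·h

AUC = 1.40 mg/L·h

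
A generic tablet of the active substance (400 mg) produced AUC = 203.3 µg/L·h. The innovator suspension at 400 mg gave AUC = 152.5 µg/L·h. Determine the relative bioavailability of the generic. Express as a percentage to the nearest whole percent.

F_rel = 133%

F_rel = (AUC_test/D_test) / (AUC_ref/D_ref)
      = (203.3/400) / (152.5/400)
      = 0.50825 / 0.38125 = 1.3331 = 133.31%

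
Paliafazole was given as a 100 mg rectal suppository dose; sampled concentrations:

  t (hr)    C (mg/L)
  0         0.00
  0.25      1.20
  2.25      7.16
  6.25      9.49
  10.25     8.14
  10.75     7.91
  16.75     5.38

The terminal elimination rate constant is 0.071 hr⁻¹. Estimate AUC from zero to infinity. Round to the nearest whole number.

AUC = 197 mg/L·hr

Trapezoidal AUC_0→16.75:
  [0→0.25]: (0.00+1.20)/2 × 0.25 = 0.15
  [0.25→2.25]: (1.20+7.16)/2 × 2 = 8.36
  [2.25→6.25]: (7.16+9.49)/2 × 4 = 33.3
  [6.25→10.25]: (9.49+8.14)/2 × 4 = 35.26
  [10.25→10.75]: (8.14+7.91)/2 × 0.5 = 4.0125
  [10.75→16.75]: (7.91+5.38)/2 × 6 = 39.87
  Sum = 120.9525 mg/L·hr
Extrapolated tail: C_last / k_e = 5.38 / 0.071 = 75.775
AUC_0→∞ = 120.9525 + 75.775 = 196.7275 mg/L·hr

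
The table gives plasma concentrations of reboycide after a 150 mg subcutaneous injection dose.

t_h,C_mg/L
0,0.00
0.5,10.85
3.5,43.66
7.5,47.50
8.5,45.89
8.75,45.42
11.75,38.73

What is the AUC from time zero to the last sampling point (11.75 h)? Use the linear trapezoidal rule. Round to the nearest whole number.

Trapezoidal AUC_0→11.75:
  [0→0.5]: (0.00+10.85)/2 × 0.5 = 2.7125
  [0.5→3.5]: (10.85+43.66)/2 × 3 = 81.765
  [3.5→7.5]: (43.66+47.50)/2 × 4 = 182.32
  [7.5→8.5]: (47.50+45.89)/2 × 1 = 46.695
  [8.5→8.75]: (45.89+45.42)/2 × 0.25 = 11.41375
  [8.75→11.75]: (45.42+38.73)/2 × 3 = 126.225
  Sum = 451.13125 mg/L·h

AUC = 451 mg/L·h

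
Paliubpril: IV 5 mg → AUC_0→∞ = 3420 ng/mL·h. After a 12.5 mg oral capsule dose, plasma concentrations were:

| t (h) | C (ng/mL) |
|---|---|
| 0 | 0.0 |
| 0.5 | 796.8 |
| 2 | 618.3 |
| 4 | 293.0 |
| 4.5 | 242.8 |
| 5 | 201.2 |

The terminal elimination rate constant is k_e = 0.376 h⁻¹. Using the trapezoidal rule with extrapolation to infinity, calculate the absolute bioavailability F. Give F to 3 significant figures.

F = 0.345

Trapezoidal AUC_0→5 (oral capsule):
  [0→0.5]: (0.0+796.8)/2 × 0.5 = 199.2
  [0.5→2]: (796.8+618.3)/2 × 1.5 = 1061.325
  [2→4]: (618.3+293.0)/2 × 2 = 911.3
  [4→4.5]: (293.0+242.8)/2 × 0.5 = 133.95
  [4.5→5]: (242.8+201.2)/2 × 0.5 = 111.0
  Sum = 2416.775 ng/mL·h
Tail: C_last/k_e = 201.2/0.376 = 535.106
AUC_0→∞ (oral capsule) = 2416.775 + 535.106 = 2951.881 ng/mL·h
F = (AUC_ev/D_ev)/(AUC_iv/D_iv) = (2951.881/12.5)/(3420/5) = 236.15048/684 = 0.3452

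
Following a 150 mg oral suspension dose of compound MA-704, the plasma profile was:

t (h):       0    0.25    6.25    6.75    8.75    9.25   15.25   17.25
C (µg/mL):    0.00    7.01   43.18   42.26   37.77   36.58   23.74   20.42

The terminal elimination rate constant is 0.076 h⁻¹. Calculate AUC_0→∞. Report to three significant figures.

AUC = 765 µg/mL·h

Trapezoidal AUC_0→17.25:
  [0→0.25]: (0.00+7.01)/2 × 0.25 = 0.87625
  [0.25→6.25]: (7.01+43.18)/2 × 6 = 150.57
  [6.25→6.75]: (43.18+42.26)/2 × 0.5 = 21.36
  [6.75→8.75]: (42.26+37.77)/2 × 2 = 80.03
  [8.75→9.25]: (37.77+36.58)/2 × 0.5 = 18.5875
  [9.25→15.25]: (36.58+23.74)/2 × 6 = 180.96
  [15.25→17.25]: (23.74+20.42)/2 × 2 = 44.16
  Sum = 496.54375 µg/mL·h
Extrapolated tail: C_last / k_e = 20.42 / 0.076 = 268.684
AUC_0→∞ = 496.54375 + 268.684 = 765.22775 µg/mL·h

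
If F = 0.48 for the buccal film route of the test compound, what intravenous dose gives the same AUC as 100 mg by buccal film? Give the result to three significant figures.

D_iv = 48.0 mg

Systemic exposure from an extravascular dose = F × D_ev, so the equivalent IV dose is F × D_ev.
D_iv = F × D_ev = 0.48 × 100 = 48 mg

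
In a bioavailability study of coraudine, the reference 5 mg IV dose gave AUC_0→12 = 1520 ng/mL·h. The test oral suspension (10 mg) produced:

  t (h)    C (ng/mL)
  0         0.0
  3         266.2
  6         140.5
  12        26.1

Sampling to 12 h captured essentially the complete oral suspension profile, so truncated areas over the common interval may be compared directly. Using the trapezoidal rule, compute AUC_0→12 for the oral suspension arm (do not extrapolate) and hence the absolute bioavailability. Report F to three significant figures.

F = 0.496

Trapezoidal AUC_0→12 (oral suspension):
  [0→3]: (0.0+266.2)/2 × 3 = 399.3
  [3→6]: (266.2+140.5)/2 × 3 = 610.05
  [6→12]: (140.5+26.1)/2 × 6 = 499.8
  Sum = 1509.15 ng/mL·h
F = (AUC_ev/D_ev)/(AUC_iv/D_iv) = (1509.15/10)/(1520/5) = 150.915/304 = 0.4964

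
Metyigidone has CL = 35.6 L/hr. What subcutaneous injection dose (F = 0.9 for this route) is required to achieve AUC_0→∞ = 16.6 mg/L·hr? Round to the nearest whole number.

Dose = 657 mg

Dose = CL × AUC_0→∞ / F
     = 35.6 × 16.6 / 0.9 = 656.622 mg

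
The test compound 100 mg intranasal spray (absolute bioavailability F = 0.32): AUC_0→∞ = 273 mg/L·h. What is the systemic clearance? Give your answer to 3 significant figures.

CL = 0.117 L/h

CL = F × Dose / AUC_0→∞
   = 0.32 × 100 / 273 = 0.117216 L/h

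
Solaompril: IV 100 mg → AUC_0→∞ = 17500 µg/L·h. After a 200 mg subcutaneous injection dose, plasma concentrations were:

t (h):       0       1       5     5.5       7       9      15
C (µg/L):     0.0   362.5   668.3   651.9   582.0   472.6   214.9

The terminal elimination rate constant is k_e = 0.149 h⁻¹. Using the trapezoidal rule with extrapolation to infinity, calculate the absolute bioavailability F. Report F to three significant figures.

F = 0.230

Trapezoidal AUC_0→15 (subcutaneous injection):
  [0→1]: (0.0+362.5)/2 × 1 = 181.25
  [1→5]: (362.5+668.3)/2 × 4 = 2061.6
  [5→5.5]: (668.3+651.9)/2 × 0.5 = 330.05
  [5.5→7]: (651.9+582.0)/2 × 1.5 = 925.425
  [7→9]: (582.0+472.6)/2 × 2 = 1054.6
  [9→15]: (472.6+214.9)/2 × 6 = 2062.5
  Sum = 6615.425 µg/L·h
Tail: C_last/k_e = 214.9/0.149 = 1442.282
AUC_0→∞ (subcutaneous injection) = 6615.425 + 1442.282 = 8057.707 µg/L·h
F = (AUC_ev/D_ev)/(AUC_iv/D_iv) = (8057.707/200)/(17500/100) = 40.288535/175 = 0.2302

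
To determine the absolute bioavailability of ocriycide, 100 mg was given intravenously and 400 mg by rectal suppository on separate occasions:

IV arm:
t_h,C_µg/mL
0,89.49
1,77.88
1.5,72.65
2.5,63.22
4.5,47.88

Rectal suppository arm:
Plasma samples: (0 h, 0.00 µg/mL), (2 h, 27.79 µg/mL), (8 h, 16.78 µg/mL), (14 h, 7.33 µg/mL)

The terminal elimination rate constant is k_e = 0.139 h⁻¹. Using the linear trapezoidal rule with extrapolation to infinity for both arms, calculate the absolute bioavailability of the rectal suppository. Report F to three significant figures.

F = 0.111

Trapezoidal AUC_0→4.5 (IV):
  [0→1]: (89.49+77.88)/2 × 1 = 83.685
  [1→1.5]: (77.88+72.65)/2 × 0.5 = 37.6325
  [1.5→2.5]: (72.65+63.22)/2 × 1 = 67.935
  [2.5→4.5]: (63.22+47.88)/2 × 2 = 111.1
  Sum = 300.3525 µg/mL·h
IV tail: 47.88/0.139 = 344.460; AUC_iv,0→∞ = 300.3525 + 344.460 = 644.8125 µg/mL·h
Trapezoidal AUC_0→14 (rectal suppository):
  [0→2]: (0.00+27.79)/2 × 2 = 27.79
  [2→8]: (27.79+16.78)/2 × 6 = 133.71
  [8→14]: (16.78+7.33)/2 × 6 = 72.33
  Sum = 233.83 µg/mL·h
rectal suppository tail: 7.33/0.139 = 52.734; AUC_ev,0→∞ = 233.83 + 52.734 = 286.564 µg/mL·h
F = (AUC_ev/D_ev)/(AUC_iv/D_iv) = (286.564/400)/(644.8125/100) = 0.71641/6.448125 = 0.1111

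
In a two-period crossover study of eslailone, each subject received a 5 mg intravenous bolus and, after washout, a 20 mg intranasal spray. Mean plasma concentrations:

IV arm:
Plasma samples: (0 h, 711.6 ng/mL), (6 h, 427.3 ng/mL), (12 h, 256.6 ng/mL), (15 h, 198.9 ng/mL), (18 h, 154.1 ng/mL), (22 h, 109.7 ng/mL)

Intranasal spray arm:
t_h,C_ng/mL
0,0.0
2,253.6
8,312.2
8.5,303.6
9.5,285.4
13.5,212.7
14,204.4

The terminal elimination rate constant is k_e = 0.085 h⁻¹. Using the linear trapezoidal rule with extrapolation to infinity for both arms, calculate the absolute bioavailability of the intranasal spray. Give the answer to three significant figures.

F = 0.174

Trapezoidal AUC_0→22 (IV):
  [0→6]: (711.6+427.3)/2 × 6 = 3416.7
  [6→12]: (427.3+256.6)/2 × 6 = 2051.7
  [12→15]: (256.6+198.9)/2 × 3 = 683.25
  [15→18]: (198.9+154.1)/2 × 3 = 529.5
  [18→22]: (154.1+109.7)/2 × 4 = 527.6
  Sum = 7208.75 ng/mL·h
IV tail: 109.7/0.085 = 1290.588; AUC_iv,0→∞ = 7208.75 + 1290.588 = 8499.338 ng/mL·h
Trapezoidal AUC_0→14 (intranasal spray):
  [0→2]: (0.0+253.6)/2 × 2 = 253.6
  [2→8]: (253.6+312.2)/2 × 6 = 1697.4
  [8→8.5]: (312.2+303.6)/2 × 0.5 = 153.95
  [8.5→9.5]: (303.6+285.4)/2 × 1 = 294.5
  [9.5→13.5]: (285.4+212.7)/2 × 4 = 996.2
  [13.5→14]: (212.7+204.4)/2 × 0.5 = 104.275
  Sum = 3499.925 ng/mL·h
intranasal spray tail: 204.4/0.085 = 2404.706; AUC_ev,0→∞ = 3499.925 + 2404.706 = 5904.631 ng/mL·h
F = (AUC_ev/D_ev)/(AUC_iv/D_iv) = (5904.631/20)/(8499.338/5) = 295.23155/1699.8676 = 0.1737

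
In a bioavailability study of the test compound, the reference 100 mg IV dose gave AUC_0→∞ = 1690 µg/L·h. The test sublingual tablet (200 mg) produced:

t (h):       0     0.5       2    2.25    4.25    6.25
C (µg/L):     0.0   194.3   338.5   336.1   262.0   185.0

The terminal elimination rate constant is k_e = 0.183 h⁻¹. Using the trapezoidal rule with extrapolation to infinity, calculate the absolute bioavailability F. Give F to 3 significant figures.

F = 0.766

Trapezoidal AUC_0→6.25 (sublingual tablet):
  [0→0.5]: (0.0+194.3)/2 × 0.5 = 48.575
  [0.5→2]: (194.3+338.5)/2 × 1.5 = 399.6
  [2→2.25]: (338.5+336.1)/2 × 0.25 = 84.325
  [2.25→4.25]: (336.1+262.0)/2 × 2 = 598.1
  [4.25→6.25]: (262.0+185.0)/2 × 2 = 447.0
  Sum = 1577.6 µg/L·h
Tail: C_last/k_e = 185.0/0.183 = 1010.929
AUC_0→∞ (sublingual tablet) = 1577.6 + 1010.929 = 2588.529 µg/L·h
F = (AUC_ev/D_ev)/(AUC_iv/D_iv) = (2588.529/200)/(1690/100) = 12.942645/16.9 = 0.7658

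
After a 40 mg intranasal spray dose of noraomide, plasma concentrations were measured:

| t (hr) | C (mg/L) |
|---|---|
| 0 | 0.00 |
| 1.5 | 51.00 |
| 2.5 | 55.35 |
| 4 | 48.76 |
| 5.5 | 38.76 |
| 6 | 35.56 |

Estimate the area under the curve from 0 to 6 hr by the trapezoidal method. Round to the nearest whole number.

Trapezoidal AUC_0→6:
  [0→1.5]: (0.00+51.00)/2 × 1.5 = 38.25
  [1.5→2.5]: (51.00+55.35)/2 × 1 = 53.175
  [2.5→4]: (55.35+48.76)/2 × 1.5 = 78.0825
  [4→5.5]: (48.76+38.76)/2 × 1.5 = 65.64
  [5.5→6]: (38.76+35.56)/2 × 0.5 = 18.58
  Sum = 253.7275 mg/L·hr

AUC = 254 mg/L·hr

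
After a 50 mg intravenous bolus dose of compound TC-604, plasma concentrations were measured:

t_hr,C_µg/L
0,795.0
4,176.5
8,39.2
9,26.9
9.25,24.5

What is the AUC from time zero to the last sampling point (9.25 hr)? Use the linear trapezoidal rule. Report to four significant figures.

AUC = 2414 µg/L·hr

Trapezoidal AUC_0→9.25:
  [0→4]: (795.0+176.5)/2 × 4 = 1943.0
  [4→8]: (176.5+39.2)/2 × 4 = 431.4
  [8→9]: (39.2+26.9)/2 × 1 = 33.05
  [9→9.25]: (26.9+24.5)/2 × 0.25 = 6.425
  Sum = 2413.875 µg/L·hr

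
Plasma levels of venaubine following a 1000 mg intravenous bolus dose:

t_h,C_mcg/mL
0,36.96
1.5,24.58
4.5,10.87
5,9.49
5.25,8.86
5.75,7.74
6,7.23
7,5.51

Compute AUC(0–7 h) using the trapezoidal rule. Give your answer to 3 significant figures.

AUC = 119 mcg/mL·h

Trapezoidal AUC_0→7:
  [0→1.5]: (36.96+24.58)/2 × 1.5 = 46.155
  [1.5→4.5]: (24.58+10.87)/2 × 3 = 53.175
  [4.5→5]: (10.87+9.49)/2 × 0.5 = 5.09
  [5→5.25]: (9.49+8.86)/2 × 0.25 = 2.29375
  [5.25→5.75]: (8.86+7.74)/2 × 0.5 = 4.15
  [5.75→6]: (7.74+7.23)/2 × 0.25 = 1.87125
  [6→7]: (7.23+5.51)/2 × 1 = 6.37
  Sum = 119.105 mcg/mL·h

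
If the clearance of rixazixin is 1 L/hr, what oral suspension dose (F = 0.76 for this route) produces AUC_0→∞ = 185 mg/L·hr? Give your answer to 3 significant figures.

Dose = 243 mg

Dose = CL × AUC_0→∞ / F
     = 1 × 185 / 0.76 = 243.421 mg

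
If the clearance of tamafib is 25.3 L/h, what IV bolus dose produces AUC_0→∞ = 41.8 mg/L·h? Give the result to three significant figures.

Dose = 1060 mg

Dose_iv = CL × AUC_0→∞
     = 25.3 × 41.8 = 1057.54 mg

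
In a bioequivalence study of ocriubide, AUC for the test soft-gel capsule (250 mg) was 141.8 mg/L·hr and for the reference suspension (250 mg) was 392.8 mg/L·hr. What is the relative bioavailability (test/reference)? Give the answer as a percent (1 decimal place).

F_rel = 36.1%

F_rel = (AUC_test/D_test) / (AUC_ref/D_ref)
      = (141.8/250) / (392.8/250)
      = 0.5672 / 1.5712 = 0.3610 = 36.10%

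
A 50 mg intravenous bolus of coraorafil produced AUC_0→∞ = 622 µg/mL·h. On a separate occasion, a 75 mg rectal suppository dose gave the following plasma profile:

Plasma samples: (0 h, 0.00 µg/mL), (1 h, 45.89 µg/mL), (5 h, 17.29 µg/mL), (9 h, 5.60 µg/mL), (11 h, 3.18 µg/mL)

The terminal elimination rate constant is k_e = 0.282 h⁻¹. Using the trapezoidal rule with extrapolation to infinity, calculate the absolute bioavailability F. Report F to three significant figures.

Trapezoidal AUC_0→11 (rectal suppository):
  [0→1]: (0.00+45.89)/2 × 1 = 22.945
  [1→5]: (45.89+17.29)/2 × 4 = 126.36
  [5→9]: (17.29+5.60)/2 × 4 = 45.78
  [9→11]: (5.60+3.18)/2 × 2 = 8.78
  Sum = 203.865 µg/mL·h
Tail: C_last/k_e = 3.18/0.282 = 11.277
AUC_0→∞ (rectal suppository) = 203.865 + 11.277 = 215.142 µg/mL·h
F = (AUC_ev/D_ev)/(AUC_iv/D_iv) = (215.142/75)/(622/50) = 2.86856/12.44 = 0.2306

F = 0.231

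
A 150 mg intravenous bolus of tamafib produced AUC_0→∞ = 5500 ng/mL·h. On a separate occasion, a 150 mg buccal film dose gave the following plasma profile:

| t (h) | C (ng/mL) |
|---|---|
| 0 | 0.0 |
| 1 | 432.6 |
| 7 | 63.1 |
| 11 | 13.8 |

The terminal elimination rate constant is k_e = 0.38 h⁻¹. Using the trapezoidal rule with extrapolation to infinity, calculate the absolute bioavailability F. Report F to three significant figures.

Trapezoidal AUC_0→11 (buccal film):
  [0→1]: (0.0+432.6)/2 × 1 = 216.3
  [1→7]: (432.6+63.1)/2 × 6 = 1487.1
  [7→11]: (63.1+13.8)/2 × 4 = 153.8
  Sum = 1857.2 ng/mL·h
Tail: C_last/k_e = 13.8/0.38 = 36.316
AUC_0→∞ (buccal film) = 1857.2 + 36.316 = 1893.516 ng/mL·h
F = (AUC_ev/D_ev)/(AUC_iv/D_iv) = (1893.516/150)/(5500/150) = 12.62344/36.6667 = 0.3443

F = 0.344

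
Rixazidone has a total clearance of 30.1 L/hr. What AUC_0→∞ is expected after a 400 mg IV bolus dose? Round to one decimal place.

AUC_0→∞ = Dose_iv / CL
        = 400 / 30.1 = 13.289 mg/L·hr

AUC = 13.3 mg/L·hr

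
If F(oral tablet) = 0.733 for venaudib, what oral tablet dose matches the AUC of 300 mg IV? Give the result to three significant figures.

D_oral = 409 mg

For equal systemic exposure: F × D_ev = D_iv
D_ev = D_iv / F = 300 / 0.733 = 409.277 mg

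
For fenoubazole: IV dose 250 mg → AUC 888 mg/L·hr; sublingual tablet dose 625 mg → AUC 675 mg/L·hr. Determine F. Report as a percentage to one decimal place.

F = 30.4%

F = (AUC_ev / D_ev) / (AUC_iv / D_iv)
  = (675/625) / (888/250)
  = 1.08 / 3.552 = 0.3041
  = 30.41%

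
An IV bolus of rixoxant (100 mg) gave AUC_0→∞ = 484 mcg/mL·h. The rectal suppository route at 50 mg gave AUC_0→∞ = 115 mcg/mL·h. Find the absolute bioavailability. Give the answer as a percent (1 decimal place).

F = (AUC_ev / D_ev) / (AUC_iv / D_iv)
  = (115/50) / (484/100)
  = 2.3 / 4.84 = 0.4752
  = 47.52%

F = 47.5%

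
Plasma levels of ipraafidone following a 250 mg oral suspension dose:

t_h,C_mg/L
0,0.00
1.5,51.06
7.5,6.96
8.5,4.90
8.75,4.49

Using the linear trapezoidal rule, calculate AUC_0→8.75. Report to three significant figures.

AUC = 219 mg/L·h

Trapezoidal AUC_0→8.75:
  [0→1.5]: (0.00+51.06)/2 × 1.5 = 38.295
  [1.5→7.5]: (51.06+6.96)/2 × 6 = 174.06
  [7.5→8.5]: (6.96+4.90)/2 × 1 = 5.93
  [8.5→8.75]: (4.90+4.49)/2 × 0.25 = 1.17375
  Sum = 219.45875 mg/L·h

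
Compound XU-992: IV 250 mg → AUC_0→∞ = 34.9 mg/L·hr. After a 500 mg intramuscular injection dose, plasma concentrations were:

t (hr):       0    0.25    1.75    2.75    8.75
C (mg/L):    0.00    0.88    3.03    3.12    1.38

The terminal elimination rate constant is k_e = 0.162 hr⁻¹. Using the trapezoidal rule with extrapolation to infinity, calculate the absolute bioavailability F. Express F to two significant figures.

F = 0.40

Trapezoidal AUC_0→8.75 (intramuscular injection):
  [0→0.25]: (0.00+0.88)/2 × 0.25 = 0.11
  [0.25→1.75]: (0.88+3.03)/2 × 1.5 = 2.9325
  [1.75→2.75]: (3.03+3.12)/2 × 1 = 3.075
  [2.75→8.75]: (3.12+1.38)/2 × 6 = 13.5
  Sum = 19.6175 mg/L·hr
Tail: C_last/k_e = 1.38/0.162 = 8.519
AUC_0→∞ (intramuscular injection) = 19.6175 + 8.519 = 28.1365 mg/L·hr
F = (AUC_ev/D_ev)/(AUC_iv/D_iv) = (28.1365/500)/(34.9/250) = 0.056273/0.1396 = 0.4031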